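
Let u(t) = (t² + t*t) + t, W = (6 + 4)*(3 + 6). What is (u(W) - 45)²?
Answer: 263900025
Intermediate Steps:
W = 90 (W = 10*9 = 90)
u(t) = t + 2*t² (u(t) = (t² + t²) + t = 2*t² + t = t + 2*t²)
(u(W) - 45)² = (90*(1 + 2*90) - 45)² = (90*(1 + 180) - 45)² = (90*181 - 45)² = (16290 - 45)² = 16245² = 263900025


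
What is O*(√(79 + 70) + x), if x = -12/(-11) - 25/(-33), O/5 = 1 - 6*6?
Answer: -10675/33 - 175*√149 ≈ -2459.6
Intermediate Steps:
O = -175 (O = 5*(1 - 6*6) = 5*(1 - 36) = 5*(-35) = -175)
x = 61/33 (x = -12*(-1/11) - 25*(-1/33) = 12/11 + 25/33 = 61/33 ≈ 1.8485)
O*(√(79 + 70) + x) = -175*(√(79 + 70) + 61/33) = -175*(√149 + 61/33) = -175*(61/33 + √149) = -10675/33 - 175*√149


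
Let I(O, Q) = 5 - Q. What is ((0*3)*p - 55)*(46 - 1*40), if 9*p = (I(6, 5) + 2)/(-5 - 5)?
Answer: -330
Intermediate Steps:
p = -1/45 (p = (((5 - 1*5) + 2)/(-5 - 5))/9 = (((5 - 5) + 2)/(-10))/9 = ((0 + 2)*(-⅒))/9 = (2*(-⅒))/9 = (⅑)*(-⅕) = -1/45 ≈ -0.022222)
((0*3)*p - 55)*(46 - 1*40) = ((0*3)*(-1/45) - 55)*(46 - 1*40) = (0*(-1/45) - 55)*(46 - 40) = (0 - 55)*6 = -55*6 = -330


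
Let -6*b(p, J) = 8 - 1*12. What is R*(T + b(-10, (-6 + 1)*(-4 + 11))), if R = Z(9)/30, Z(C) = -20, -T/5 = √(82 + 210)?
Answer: -4/9 + 20*√73/3 ≈ 56.516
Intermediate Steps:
b(p, J) = ⅔ (b(p, J) = -(8 - 1*12)/6 = -(8 - 12)/6 = -⅙*(-4) = ⅔)
T = -10*√73 (T = -5*√(82 + 210) = -10*√73 ≈ -85.440)
R = -⅔ (R = -20/30 = -20*1/30 = -⅔ ≈ -0.66667)
R*(T + b(-10, (-6 + 1)*(-4 + 11))) = -2*(-10*√73 + ⅔)/3 = -2*(⅔ - 10*√73)/3 = -4/9 + 20*√73/3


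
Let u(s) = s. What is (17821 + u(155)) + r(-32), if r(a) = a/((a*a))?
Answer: 575231/32 ≈ 17976.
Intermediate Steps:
r(a) = 1/a (r(a) = a/(a²) = a/a² = 1/a)
(17821 + u(155)) + r(-32) = (17821 + 155) + 1/(-32) = 17976 - 1/32 = 575231/32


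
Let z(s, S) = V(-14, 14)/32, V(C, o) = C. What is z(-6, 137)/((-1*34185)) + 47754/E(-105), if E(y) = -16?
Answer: -1632470483/546960 ≈ -2984.6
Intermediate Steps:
z(s, S) = -7/16 (z(s, S) = -14/32 = -14*1/32 = -7/16)
z(-6, 137)/((-1*34185)) + 47754/E(-105) = -7/(16*((-1*34185))) + 47754/(-16) = -7/16/(-34185) + 47754*(-1/16) = -7/16*(-1/34185) - 23877/8 = 7/546960 - 23877/8 = -1632470483/546960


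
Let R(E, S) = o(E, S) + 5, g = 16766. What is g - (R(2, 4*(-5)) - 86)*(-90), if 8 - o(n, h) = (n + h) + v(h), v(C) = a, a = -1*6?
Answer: 12356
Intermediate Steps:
a = -6
v(C) = -6
o(n, h) = 14 - h - n (o(n, h) = 8 - ((n + h) - 6) = 8 - ((h + n) - 6) = 8 - (-6 + h + n) = 8 + (6 - h - n) = 14 - h - n)
R(E, S) = 19 - E - S (R(E, S) = (14 - S - E) + 5 = (14 - E - S) + 5 = 19 - E - S)
g - (R(2, 4*(-5)) - 86)*(-90) = 16766 - ((19 - 1*2 - 4*(-5)) - 86)*(-90) = 16766 - ((19 - 2 - 1*(-20)) - 86)*(-90) = 16766 - ((19 - 2 + 20) - 86)*(-90) = 16766 - (37 - 86)*(-90) = 16766 - (-49)*(-90) = 16766 - 1*4410 = 16766 - 4410 = 12356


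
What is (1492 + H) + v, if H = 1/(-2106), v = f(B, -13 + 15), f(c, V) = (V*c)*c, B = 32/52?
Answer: 40868699/27378 ≈ 1492.8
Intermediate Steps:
B = 8/13 (B = 32*(1/52) = 8/13 ≈ 0.61539)
f(c, V) = V*c**2
v = 128/169 (v = (-13 + 15)*(8/13)**2 = 2*(64/169) = 128/169 ≈ 0.75740)
H = -1/2106 ≈ -0.00047483
(1492 + H) + v = (1492 - 1/2106) + 128/169 = 3142151/2106 + 128/169 = 40868699/27378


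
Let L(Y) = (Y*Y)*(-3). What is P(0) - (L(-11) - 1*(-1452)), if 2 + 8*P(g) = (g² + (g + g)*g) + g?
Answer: -4357/4 ≈ -1089.3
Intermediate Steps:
L(Y) = -3*Y² (L(Y) = Y²*(-3) = -3*Y²)
P(g) = -¼ + g/8 + 3*g²/8 (P(g) = -¼ + ((g² + (g + g)*g) + g)/8 = -¼ + ((g² + (2*g)*g) + g)/8 = -¼ + ((g² + 2*g²) + g)/8 = -¼ + (3*g² + g)/8 = -¼ + (g + 3*g²)/8 = -¼ + (g/8 + 3*g²/8) = -¼ + g/8 + 3*g²/8)
P(0) - (L(-11) - 1*(-1452)) = (-¼ + (⅛)*0 + (3/8)*0²) - (-3*(-11)² - 1*(-1452)) = (-¼ + 0 + (3/8)*0) - (-3*121 + 1452) = (-¼ + 0 + 0) - (-363 + 1452) = -¼ - 1*1089 = -¼ - 1089 = -4357/4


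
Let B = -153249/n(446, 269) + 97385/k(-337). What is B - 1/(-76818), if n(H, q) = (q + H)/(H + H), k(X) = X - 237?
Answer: -30779853354551/160851405 ≈ -1.9136e+5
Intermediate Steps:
k(X) = -237 + X
n(H, q) = (H + q)/(2*H) (n(H, q) = (H + q)/((2*H)) = (H + q)*(1/(2*H)) = (H + q)/(2*H))
B = -78534344267/410410 (B = -153249*892/(446 + 269) + 97385/(-237 - 337) = -153249/((½)*(1/446)*715) + 97385/(-574) = -153249/715/892 + 97385*(-1/574) = -153249*892/715 - 97385/574 = -136698108/715 - 97385/574 = -78534344267/410410 ≈ -1.9136e+5)
B - 1/(-76818) = -78534344267/410410 - 1/(-76818) = -78534344267/410410 - 1*(-1/76818) = -78534344267/410410 + 1/76818 = -30779853354551/160851405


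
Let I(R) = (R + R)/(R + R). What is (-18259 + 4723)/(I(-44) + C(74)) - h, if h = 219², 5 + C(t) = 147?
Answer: -6871959/143 ≈ -48056.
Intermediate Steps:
C(t) = 142 (C(t) = -5 + 147 = 142)
I(R) = 1 (I(R) = (2*R)/((2*R)) = (2*R)*(1/(2*R)) = 1)
h = 47961
(-18259 + 4723)/(I(-44) + C(74)) - h = (-18259 + 4723)/(1 + 142) - 1*47961 = -13536/143 - 47961 = -6871959/143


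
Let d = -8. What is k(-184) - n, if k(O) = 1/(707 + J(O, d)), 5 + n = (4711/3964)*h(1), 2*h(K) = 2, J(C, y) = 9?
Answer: 1352751/354778 ≈ 3.8130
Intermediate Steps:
h(K) = 1 (h(K) = (1/2)*2 = 1)
n = -15109/3964 (n = -5 + (4711/3964)*1 = -5 + 4711/3964 = -15109/3964 ≈ -3.8116)
k(O) = 1/716 (k(O) = 1/(707 + 9) = 1/716)
k(-184) - n = 1/716 - 1*(-15109/3964) = 1/716 + 15109/3964 = 1352751/354778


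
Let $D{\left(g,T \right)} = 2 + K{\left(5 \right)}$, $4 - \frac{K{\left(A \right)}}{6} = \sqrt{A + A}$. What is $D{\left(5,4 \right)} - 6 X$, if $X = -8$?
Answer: $74 - 6 \sqrt{10} \approx 55.026$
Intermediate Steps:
$K{\left(A \right)} = 24 - 6 \sqrt{2} \sqrt{A}$ ($K{\left(A \right)} = 24 - 6 \sqrt{A + A} = 24 - 6 \sqrt{2 A} = 24 - 6 \sqrt{2} \sqrt{A}$)
$D{\left(g,T \right)} = 26 - 6 \sqrt{10}$ ($D{\left(g,T \right)} = 2 + \left(24 - 6 \sqrt{2} \sqrt{5}\right) = 2 + \left(24 - 6 \sqrt{10}\right) = 26 - 6 \sqrt{10}$)
$D{\left(5,4 \right)} - 6 X = \left(26 - 6 \sqrt{10}\right) - -48 = \left(26 - 6 \sqrt{10}\right) + 48 = 74 - 6 \sqrt{10}$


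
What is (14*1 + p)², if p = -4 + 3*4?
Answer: 484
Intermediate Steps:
p = 8 (p = -4 + 12 = 8)
(14*1 + p)² = (14*1 + 8)² = (14 + 8)² = 22² = 484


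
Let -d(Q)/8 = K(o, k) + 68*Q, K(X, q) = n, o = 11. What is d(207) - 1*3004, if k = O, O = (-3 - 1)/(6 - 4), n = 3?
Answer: -115636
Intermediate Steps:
O = -2 (O = -4/2 = -4*½ = -2)
k = -2
K(X, q) = 3
d(Q) = -24 - 544*Q (d(Q) = -8*(3 + 68*Q) = -24 - 544*Q)
d(207) - 1*3004 = (-24 - 544*207) - 1*3004 = (-24 - 112608) - 3004 = -112632 - 3004 = -115636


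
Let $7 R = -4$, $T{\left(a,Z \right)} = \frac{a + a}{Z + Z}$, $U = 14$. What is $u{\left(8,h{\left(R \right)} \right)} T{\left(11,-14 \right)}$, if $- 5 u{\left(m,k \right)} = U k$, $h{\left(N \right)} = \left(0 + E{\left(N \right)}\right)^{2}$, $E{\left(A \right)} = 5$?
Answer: $55$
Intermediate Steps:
$T{\left(a,Z \right)} = \frac{a}{Z}$ ($T{\left(a,Z \right)} = \frac{2 a}{2 Z} = 2 a \frac{1}{2 Z} = \frac{a}{Z}$)
$R = - \frac{4}{7}$ ($R = \frac{1}{7} \left(-4\right) = - \frac{4}{7} \approx -0.57143$)
$h{\left(N \right)} = 25$ ($h{\left(N \right)} = \left(0 + 5\right)^{2} = 5^{2} = 25$)
$u{\left(m,k \right)} = - \frac{14 k}{5}$
$u{\left(8,h{\left(R \right)} \right)} T{\left(11,-14 \right)} = \left(- \frac{14}{5}\right) 25 \frac{11}{-14} = - 70 \cdot 11 \left(- \frac{1}{14}\right) = \left(-70\right) \left(- \frac{11}{14}\right) = 55$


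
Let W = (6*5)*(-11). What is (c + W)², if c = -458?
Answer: 620944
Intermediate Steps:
W = -330 (W = 30*(-11) = -330)
(c + W)² = (-458 - 330)² = (-788)² = 620944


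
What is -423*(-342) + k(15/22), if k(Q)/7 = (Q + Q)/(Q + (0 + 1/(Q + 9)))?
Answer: 532270944/3679 ≈ 1.4468e+5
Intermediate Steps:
k(Q) = 14*Q/(Q + 1/(9 + Q)) (k(Q) = 7*((Q + Q)/(Q + (0 + 1/(Q + 9)))) = 7*((2*Q)/(Q + (0 + 1/(9 + Q)))) = 7*((2*Q)/(Q + 1/(9 + Q))) = 7*(2*Q/(Q + 1/(9 + Q))) = 14*Q/(Q + 1/(9 + Q)))
-423*(-342) + k(15/22) = -423*(-342) + 14*(15/22)*(9 + 15/22)/(1 + (15/22)² + 9*(15/22)) = 144666 + 14*(15*(1/22))*(9 + 15*(1/22))/(1 + (15*(1/22))² + 9*(15*(1/22))) = 144666 + 14*(15/22)*(9 + 15/22)/(1 + (15/22)² + 9*(15/22)) = 144666 + 14*(15/22)*(213/22)/(1 + 225/484 + 135/22) = 144666 + 14*(15/22)*(213/22)/(3679/484) = 144666 + 14*(15/22)*(484/3679)*(213/22) = 144666 + 44730/3679 = 532270944/3679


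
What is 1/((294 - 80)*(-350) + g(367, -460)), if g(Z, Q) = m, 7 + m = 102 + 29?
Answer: -1/74776 ≈ -1.3373e-5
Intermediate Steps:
m = 124 (m = -7 + (102 + 29) = -7 + 131 = 124)
g(Z, Q) = 124
1/((294 - 80)*(-350) + g(367, -460)) = 1/((294 - 80)*(-350) + 124) = 1/(214*(-350) + 124) = 1/(-74900 + 124) = 1/(-74776) = -1/74776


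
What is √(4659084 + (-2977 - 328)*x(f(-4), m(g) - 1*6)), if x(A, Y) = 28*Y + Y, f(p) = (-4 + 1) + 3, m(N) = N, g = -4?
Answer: √5617534 ≈ 2370.1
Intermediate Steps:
f(p) = 0 (f(p) = -3 + 3 = 0)
x(A, Y) = 29*Y
√(4659084 + (-2977 - 328)*x(f(-4), m(g) - 1*6)) = √(4659084 + (-2977 - 328)*(29*(-4 - 1*6))) = √(4659084 - 95845*(-4 - 6)) = √(4659084 - 95845*(-10)) = √(4659084 - 3305*(-290)) = √(4659084 + 958450) = √5617534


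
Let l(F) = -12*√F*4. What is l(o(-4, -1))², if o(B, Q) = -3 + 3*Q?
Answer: -13824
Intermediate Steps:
l(F) = -48*√F
l(o(-4, -1))² = (-48*√(-3 + 3*(-1)))² = (-48*√(-3 - 3))² = (-48*I*√6)² = -13824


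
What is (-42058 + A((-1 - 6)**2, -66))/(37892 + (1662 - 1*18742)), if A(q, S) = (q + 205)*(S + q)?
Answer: -1054/473 ≈ -2.2283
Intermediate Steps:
A(q, S) = (205 + q)*(S + q)
(-42058 + A((-1 - 6)**2, -66))/(37892 + (1662 - 1*18742)) = (-42058 + (((-1 - 6)**2)**2 + 205*(-66) + 205*(-1 - 6)**2 - 66*(-1 - 6)**2))/(37892 + (1662 - 1*18742)) = (-42058 + (((-7)**2)**2 - 13530 + 205*(-7)**2 - 66*(-7)**2))/(37892 + (1662 - 18742)) = (-42058 + (49**2 - 13530 + 205*49 - 66*49))/(37892 - 17080) = (-42058 + (2401 - 13530 + 10045 - 3234))/20812 = (-42058 - 4318)*(1/20812) = -46376*1/20812 = -1054/473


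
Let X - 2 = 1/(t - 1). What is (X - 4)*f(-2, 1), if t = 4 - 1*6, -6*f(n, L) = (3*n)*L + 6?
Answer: 0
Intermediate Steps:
f(n, L) = -1 - L*n/2 (f(n, L) = -((3*n)*L + 6)/6 = -(3*L*n + 6)/6 = -(6 + 3*L*n)/6 = -1 - L*n/2)
t = -2 (t = 4 - 6 = -2)
X = 5/3 (X = 2 + 1/(-2 - 1) = 2 + 1/(-3) = 2 - 1/3 = 5/3 ≈ 1.6667)
(X - 4)*f(-2, 1) = (5/3 - 4)*(-1 - 1/2*1*(-2)) = -7*(-1 + 1)/3 = -7/3*0 = 0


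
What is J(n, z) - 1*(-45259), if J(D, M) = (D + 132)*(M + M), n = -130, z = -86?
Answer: 44915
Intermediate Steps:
J(D, M) = 2*M*(132 + D) (J(D, M) = (132 + D)*(2*M) = 2*M*(132 + D))
J(n, z) - 1*(-45259) = 2*(-86)*(132 - 130) - 1*(-45259) = 2*(-86)*2 + 45259 = -344 + 45259 = 44915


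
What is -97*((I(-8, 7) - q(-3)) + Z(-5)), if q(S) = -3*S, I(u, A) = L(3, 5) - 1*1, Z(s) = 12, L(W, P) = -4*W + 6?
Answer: 388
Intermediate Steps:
L(W, P) = 6 - 4*W
I(u, A) = -7 (I(u, A) = (6 - 4*3) - 1*1 = (6 - 12) - 1 = -6 - 1 = -7)
-97*((I(-8, 7) - q(-3)) + Z(-5)) = -97*((-7 - (-3)*(-3)) + 12) = -97*((-7 - 1*9) + 12) = -97*((-7 - 9) + 12) = -97*(-16 + 12) = -97*(-4) = 388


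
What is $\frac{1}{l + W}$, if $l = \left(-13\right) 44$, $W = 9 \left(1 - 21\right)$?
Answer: $- \frac{1}{752} \approx -0.0013298$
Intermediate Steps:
$W = -180$ ($W = 9 \left(-20\right) = -180$)
$l = -572$
$\frac{1}{l + W} = \frac{1}{-572 - 180} = \frac{1}{-752} = - \frac{1}{752}$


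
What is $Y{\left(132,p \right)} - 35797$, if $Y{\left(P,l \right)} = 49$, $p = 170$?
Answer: $-35748$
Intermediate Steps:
$Y{\left(132,p \right)} - 35797 = 49 - 35797 = -35748$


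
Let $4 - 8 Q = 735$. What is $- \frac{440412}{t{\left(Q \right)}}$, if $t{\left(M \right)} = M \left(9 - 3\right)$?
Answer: $\frac{587216}{731} \approx 803.3$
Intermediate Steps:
$Q = - \frac{731}{8}$ ($Q = \frac{1}{2} - \frac{735}{8} = - \frac{731}{8} \approx -91.375$)
$t{\left(M \right)} = 6 M$ ($t{\left(M \right)} = M 6 = 6 M$)
$- \frac{440412}{t{\left(Q \right)}} = - \frac{440412}{6 \left(- \frac{731}{8}\right)} = - \frac{440412}{- \frac{2193}{4}} = \left(-440412\right) \left(- \frac{4}{2193}\right) = \frac{587216}{731}$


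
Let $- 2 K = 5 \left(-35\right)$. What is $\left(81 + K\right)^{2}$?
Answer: $\frac{113569}{4} \approx 28392.0$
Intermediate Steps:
$K = \frac{175}{2}$ ($K = - \frac{5 \left(-35\right)}{2} = \left(- \frac{1}{2}\right) \left(-175\right) = \frac{175}{2} \approx 87.5$)
$\left(81 + K\right)^{2} = \left(81 + \frac{175}{2}\right)^{2} = \left(\frac{337}{2}\right)^{2} = \frac{113569}{4}$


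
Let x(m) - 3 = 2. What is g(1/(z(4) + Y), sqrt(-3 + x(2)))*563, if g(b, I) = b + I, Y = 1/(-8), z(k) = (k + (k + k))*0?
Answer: -4504 + 563*sqrt(2) ≈ -3707.8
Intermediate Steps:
x(m) = 5 (x(m) = 3 + 2 = 5)
z(k) = 0 (z(k) = (k + 2*k)*0 = (3*k)*0 = 0)
Y = -1/8 ≈ -0.12500
g(b, I) = I + b
g(1/(z(4) + Y), sqrt(-3 + x(2)))*563 = (sqrt(-3 + 5) + 1/(0 - 1/8))*563 = (sqrt(2) + 1/(-1/8))*563 = (sqrt(2) - 8)*563 = (-8 + sqrt(2))*563 = -4504 + 563*sqrt(2)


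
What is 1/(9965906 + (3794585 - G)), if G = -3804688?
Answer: 1/17565179 ≈ 5.6931e-8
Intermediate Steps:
1/(9965906 + (3794585 - G)) = 1/(9965906 + (3794585 - 1*(-3804688))) = 1/(9965906 + (3794585 + 3804688)) = 1/(9965906 + 7599273) = 1/17565179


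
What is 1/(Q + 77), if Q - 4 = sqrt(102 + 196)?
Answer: 81/6263 - sqrt(298)/6263 ≈ 0.010177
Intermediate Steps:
Q = 4 + sqrt(298) (Q = 4 + sqrt(102 + 196) = 4 + sqrt(298) ≈ 21.263)
1/(Q + 77) = 1/((4 + sqrt(298)) + 77) = 1/(81 + sqrt(298))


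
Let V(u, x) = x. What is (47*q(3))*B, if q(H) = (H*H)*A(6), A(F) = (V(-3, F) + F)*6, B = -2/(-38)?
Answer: 30456/19 ≈ 1602.9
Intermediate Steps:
B = 1/19 (B = -2*(-1/38) = 1/19 ≈ 0.052632)
A(F) = 12*F (A(F) = (F + F)*6 = (2*F)*6 = 12*F)
q(H) = 72*H² (q(H) = (H*H)*(12*6) = H²*72 = 72*H²)
(47*q(3))*B = (47*(72*3²))*(1/19) = (47*(72*9))*(1/19) = (47*648)*(1/19) = 30456*(1/19) = 30456/19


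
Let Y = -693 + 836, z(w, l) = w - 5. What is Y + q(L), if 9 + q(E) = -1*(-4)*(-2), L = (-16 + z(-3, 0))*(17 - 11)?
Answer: 126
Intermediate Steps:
z(w, l) = -5 + w
L = -144 (L = (-16 + (-5 - 3))*(17 - 11) = (-16 - 8)*6 = -24*6 = -144)
q(E) = -17 (q(E) = -9 - 1*(-4)*(-2) = -9 + 4*(-2) = -9 - 8 = -17)
Y = 143
Y + q(L) = 143 - 17 = 126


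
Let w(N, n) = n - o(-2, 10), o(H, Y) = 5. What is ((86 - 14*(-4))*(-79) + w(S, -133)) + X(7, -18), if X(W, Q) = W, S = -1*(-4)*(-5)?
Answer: -11349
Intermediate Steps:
S = -20 (S = 4*(-5) = -20)
w(N, n) = -5 + n (w(N, n) = n - 1*5 = n - 5 = -5 + n)
((86 - 14*(-4))*(-79) + w(S, -133)) + X(7, -18) = ((86 - 14*(-4))*(-79) + (-5 - 133)) + 7 = ((86 + 56)*(-79) - 138) + 7 = (142*(-79) - 138) + 7 = (-11218 - 138) + 7 = -11356 + 7 = -11349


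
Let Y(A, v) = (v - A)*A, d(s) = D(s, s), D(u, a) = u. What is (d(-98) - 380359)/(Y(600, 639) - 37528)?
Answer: 380457/14128 ≈ 26.929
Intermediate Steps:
d(s) = s
Y(A, v) = A*(v - A)
(d(-98) - 380359)/(Y(600, 639) - 37528) = (-98 - 380359)/(600*(639 - 1*600) - 37528) = -380457/(600*(639 - 600) - 37528) = -380457/(600*39 - 37528) = -380457/(23400 - 37528) = -380457/(-14128) = -380457*(-1/14128) = 380457/14128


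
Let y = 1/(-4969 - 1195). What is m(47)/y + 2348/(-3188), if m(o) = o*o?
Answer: -10852172559/797 ≈ -1.3616e+7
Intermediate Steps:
m(o) = o²
y = -1/6164 (y = 1/(-6164) = -1/6164 ≈ -0.00016223)
m(47)/y + 2348/(-3188) = 47²/(-1/6164) + 2348/(-3188) = 2209*(-6164) + 2348*(-1/3188) = -13616276 - 587/797 = -10852172559/797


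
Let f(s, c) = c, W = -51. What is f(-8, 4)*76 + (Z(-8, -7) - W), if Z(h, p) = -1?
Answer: 354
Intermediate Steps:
f(-8, 4)*76 + (Z(-8, -7) - W) = 4*76 + (-1 - 1*(-51)) = 304 + (-1 + 51) = 304 + 50 = 354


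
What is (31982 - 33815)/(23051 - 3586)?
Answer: -1833/19465 ≈ -0.094169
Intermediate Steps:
(31982 - 33815)/(23051 - 3586) = -1833/19465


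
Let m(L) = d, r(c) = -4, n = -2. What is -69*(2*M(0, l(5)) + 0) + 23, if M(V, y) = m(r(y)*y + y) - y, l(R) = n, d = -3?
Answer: 161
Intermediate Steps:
m(L) = -3
l(R) = -2
M(V, y) = -3 - y
-69*(2*M(0, l(5)) + 0) + 23 = -69*(2*(-3 - 1*(-2)) + 0) + 23 = -69*(2*(-3 + 2) + 0) + 23 = -69*(2*(-1) + 0) + 23 = -69*(-2 + 0) + 23 = -69*(-2) + 23 = 138 + 23 = 161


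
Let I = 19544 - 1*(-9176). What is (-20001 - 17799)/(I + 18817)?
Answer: -5400/6791 ≈ -0.79517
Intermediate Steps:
I = 28720 (I = 19544 + 9176 = 28720)
(-20001 - 17799)/(I + 18817) = (-20001 - 17799)/(28720 + 18817) = -37800/47537 = -37800*1/47537 = -5400/6791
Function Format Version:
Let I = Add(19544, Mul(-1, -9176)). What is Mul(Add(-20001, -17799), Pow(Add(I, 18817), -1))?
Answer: Rational(-5400, 6791) ≈ -0.79517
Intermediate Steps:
I = 28720 (I = Add(19544, 9176) = 28720)
Mul(Add(-20001, -17799), Pow(Add(I, 18817), -1)) = Mul(Add(-20001, -17799), Pow(Add(28720, 18817), -1)) = Mul(-37800, Pow(47537, -1)) = Mul(-37800, Rational(1, 47537)) = Rational(-5400, 6791)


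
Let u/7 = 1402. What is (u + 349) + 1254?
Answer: 11417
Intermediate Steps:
u = 9814 (u = 7*1402 = 9814)
(u + 349) + 1254 = (9814 + 349) + 1254 = 10163 + 1254 = 11417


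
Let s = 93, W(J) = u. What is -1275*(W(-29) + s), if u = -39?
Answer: -68850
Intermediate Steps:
W(J) = -39
-1275*(W(-29) + s) = -1275*(-39 + 93) = -1275*54 = -68850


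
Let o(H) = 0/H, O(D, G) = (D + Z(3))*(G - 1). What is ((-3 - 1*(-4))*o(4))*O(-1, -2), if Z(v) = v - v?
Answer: 0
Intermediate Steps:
Z(v) = 0
O(D, G) = D*(-1 + G) (O(D, G) = (D + 0)*(G - 1) = D*(-1 + G))
o(H) = 0
((-3 - 1*(-4))*o(4))*O(-1, -2) = ((-3 - 1*(-4))*0)*(-(-1 - 2)) = ((-3 + 4)*0)*(-1*(-3)) = (1*0)*3 = 0*3 = 0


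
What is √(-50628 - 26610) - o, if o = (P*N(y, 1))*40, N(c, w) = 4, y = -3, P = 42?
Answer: -6720 + 3*I*√8582 ≈ -6720.0 + 277.92*I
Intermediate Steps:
o = 6720 (o = (42*4)*40 = 168*40 = 6720)
√(-50628 - 26610) - o = √(-50628 - 26610) - 1*6720 = √(-77238) - 6720 = 3*I*√8582 - 6720 = -6720 + 3*I*√8582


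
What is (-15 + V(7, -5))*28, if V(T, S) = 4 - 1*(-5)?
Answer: -168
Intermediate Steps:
V(T, S) = 9 (V(T, S) = 4 + 5 = 9)
(-15 + V(7, -5))*28 = (-15 + 9)*28 = -6*28 = -168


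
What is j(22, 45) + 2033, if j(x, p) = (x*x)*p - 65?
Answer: 23748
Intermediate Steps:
j(x, p) = -65 + p*x² (j(x, p) = x²*p - 65 = p*x² - 65 = -65 + p*x²)
j(22, 45) + 2033 = (-65 + 45*22²) + 2033 = (-65 + 45*484) + 2033 = (-65 + 21780) + 2033 = 21715 + 2033 = 23748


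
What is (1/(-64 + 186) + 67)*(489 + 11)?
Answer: 2043750/61 ≈ 33504.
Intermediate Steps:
(1/(-64 + 186) + 67)*(489 + 11) = (1/122 + 67)*500 = (8175/122)*500 = 2043750/61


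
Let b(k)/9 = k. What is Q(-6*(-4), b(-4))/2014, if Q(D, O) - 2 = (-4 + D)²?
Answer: 201/1007 ≈ 0.19960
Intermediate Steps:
b(k) = 9*k
Q(D, O) = 2 + (-4 + D)²
Q(-6*(-4), b(-4))/2014 = (2 + (-4 - 6*(-4))²)/2014 = (2 + (-4 + 24)²)*(1/2014) = (2 + 20²)*(1/2014) = (2 + 400)*(1/2014) = 402*(1/2014) = 201/1007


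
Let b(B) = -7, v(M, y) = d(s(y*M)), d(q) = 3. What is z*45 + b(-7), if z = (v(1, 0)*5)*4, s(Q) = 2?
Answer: 2693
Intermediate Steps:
v(M, y) = 3
z = 60 (z = (3*5)*4 = 15*4 = 60)
z*45 + b(-7) = 60*45 - 7 = 2700 - 7 = 2693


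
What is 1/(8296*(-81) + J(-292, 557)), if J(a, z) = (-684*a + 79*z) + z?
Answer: -1/427688 ≈ -2.3382e-6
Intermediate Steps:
J(a, z) = -684*a + 80*z
1/(8296*(-81) + J(-292, 557)) = 1/(8296*(-81) + (-684*(-292) + 80*557)) = 1/(-671976 + (199728 + 44560)) = 1/(-671976 + 244288) = 1/(-427688) = -1/427688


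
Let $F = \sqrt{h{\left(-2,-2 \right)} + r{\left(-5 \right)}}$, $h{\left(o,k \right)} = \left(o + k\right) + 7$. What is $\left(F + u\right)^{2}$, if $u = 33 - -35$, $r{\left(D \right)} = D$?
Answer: $\left(68 + i \sqrt{2}\right)^{2} \approx 4622.0 + 192.33 i$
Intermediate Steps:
$h{\left(o,k \right)} = 7 + k + o$ ($h{\left(o,k \right)} = \left(k + o\right) + 7 = 7 + k + o$)
$u = 68$ ($u = 33 + \left(-2 + 37\right) = 33 + 35 = 68$)
$F = i \sqrt{2}$ ($F = \sqrt{\left(7 - 2 - 2\right) - 5} = \sqrt{3 - 5} = \sqrt{-2} = i \sqrt{2} \approx 1.4142 i$)
$\left(F + u\right)^{2} = \left(i \sqrt{2} + 68\right)^{2} = \left(68 + i \sqrt{2}\right)^{2}$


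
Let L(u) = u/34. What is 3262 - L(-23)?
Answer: 110931/34 ≈ 3262.7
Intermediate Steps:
L(u) = u/34 (L(u) = u*(1/34) = u/34)
3262 - L(-23) = 3262 - (1/34)*(-23) = 3262 - (-23)/34 = 3262 - 1*(-23/34) = 3262 + 23/34 = 110931/34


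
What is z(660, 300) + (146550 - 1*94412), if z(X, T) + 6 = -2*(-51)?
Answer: 52234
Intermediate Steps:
z(X, T) = 96 (z(X, T) = -6 - 2*(-51) = -6 + 102 = 96)
z(660, 300) + (146550 - 1*94412) = 96 + (146550 - 1*94412) = 96 + (146550 - 94412) = 96 + 52138 = 52234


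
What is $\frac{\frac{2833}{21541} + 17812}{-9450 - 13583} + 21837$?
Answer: $\frac{10834127996836}{496153853} \approx 21836.0$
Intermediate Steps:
$\frac{\frac{2833}{21541} + 17812}{-9450 - 13583} + 21837 = \frac{2833 \cdot \frac{1}{21541} + 17812}{-23033} + 21837 = \left(\frac{2833}{21541} + 17812\right) \left(- \frac{1}{23033}\right) + 21837 = \frac{383691125}{21541} \left(- \frac{1}{23033}\right) + 21837 = - \frac{383691125}{496153853} + 21837 = \frac{10834127996836}{496153853}$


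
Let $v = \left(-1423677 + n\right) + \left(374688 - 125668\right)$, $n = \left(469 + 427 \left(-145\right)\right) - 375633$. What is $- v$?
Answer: $1611736$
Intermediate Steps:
$n = -437079$ ($n = \left(469 - 61915\right) - 375633 = -61446 - 375633 = -437079$)
$v = -1611736$ ($v = \left(-1423677 - 437079\right) + \left(374688 - 125668\right) = -1860756 + 249020 = -1611736$)
$- v = \left(-1\right) \left(-1611736\right) = 1611736$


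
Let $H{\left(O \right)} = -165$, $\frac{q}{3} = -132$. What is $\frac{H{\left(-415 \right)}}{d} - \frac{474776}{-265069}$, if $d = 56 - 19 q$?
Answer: $\frac{711013139}{401844604} \approx 1.7694$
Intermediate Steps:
$q = -396$ ($q = 3 \left(-132\right) = -396$)
$d = 7580$ ($d = 56 - -7524 = 56 + 7524 = 7580$)
$\frac{H{\left(-415 \right)}}{d} - \frac{474776}{-265069} = - \frac{165}{7580} - \frac{474776}{-265069} = \left(-165\right) \frac{1}{7580} - - \frac{474776}{265069} = - \frac{33}{1516} + \frac{474776}{265069} = \frac{711013139}{401844604}$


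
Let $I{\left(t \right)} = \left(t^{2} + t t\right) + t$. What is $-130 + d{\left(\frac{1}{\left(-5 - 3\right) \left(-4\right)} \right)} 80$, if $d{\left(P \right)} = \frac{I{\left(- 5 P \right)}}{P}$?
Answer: $-405$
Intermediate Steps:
$I{\left(t \right)} = t + 2 t^{2}$ ($I{\left(t \right)} = \left(t^{2} + t^{2}\right) + t = 2 t^{2} + t = t + 2 t^{2}$)
$d{\left(P \right)} = -5 + 50 P$ ($d{\left(P \right)} = \frac{- 5 P \left(1 + 2 \left(- 5 P\right)\right)}{P} = \frac{- 5 P \left(1 - 10 P\right)}{P} = \frac{\left(-5\right) P \left(1 - 10 P\right)}{P} = -5 + 50 P$)
$-130 + d{\left(\frac{1}{\left(-5 - 3\right) \left(-4\right)} \right)} 80 = -130 + \left(-5 + \frac{50}{\left(-5 - 3\right) \left(-4\right)}\right) 80 = -130 + \left(-5 + \frac{50}{\left(-8\right) \left(-4\right)}\right) 80 = -130 + \left(-5 + \frac{50}{32}\right) 80 = -130 + \left(-5 + 50 \cdot \frac{1}{32}\right) 80 = -130 + \left(-5 + \frac{25}{16}\right) 80 = -130 - 275 = -405$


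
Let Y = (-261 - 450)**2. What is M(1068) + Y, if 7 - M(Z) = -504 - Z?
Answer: 507100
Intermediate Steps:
M(Z) = 511 + Z (M(Z) = 7 - (-504 - Z) = 7 + (504 + Z) = 511 + Z)
Y = 505521 (Y = (-711)**2 = 505521)
M(1068) + Y = (511 + 1068) + 505521 = 1579 + 505521 = 507100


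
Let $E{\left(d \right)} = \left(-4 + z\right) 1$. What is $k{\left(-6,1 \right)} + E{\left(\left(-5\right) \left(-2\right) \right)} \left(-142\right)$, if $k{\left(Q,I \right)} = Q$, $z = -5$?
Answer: $1272$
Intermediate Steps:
$E{\left(d \right)} = -9$ ($E{\left(d \right)} = \left(-4 - 5\right) 1 = \left(-9\right) 1 = -9$)
$k{\left(-6,1 \right)} + E{\left(\left(-5\right) \left(-2\right) \right)} \left(-142\right) = -6 - -1278 = -6 + 1278 = 1272$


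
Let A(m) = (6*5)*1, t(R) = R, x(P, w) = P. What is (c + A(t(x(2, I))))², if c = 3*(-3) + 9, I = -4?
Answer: 900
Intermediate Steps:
A(m) = 30 (A(m) = 30*1 = 30)
c = 0 (c = -9 + 9 = 0)
(c + A(t(x(2, I))))² = (0 + 30)² = 30² = 900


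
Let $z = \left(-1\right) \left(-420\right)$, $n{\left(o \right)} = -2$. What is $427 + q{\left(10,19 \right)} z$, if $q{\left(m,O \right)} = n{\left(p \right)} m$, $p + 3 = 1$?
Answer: $-7973$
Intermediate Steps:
$p = -2$ ($p = -3 + 1 = -2$)
$q{\left(m,O \right)} = - 2 m$
$z = 420$
$427 + q{\left(10,19 \right)} z = 427 + \left(-2\right) 10 \cdot 420 = 427 - 8400 = -7973$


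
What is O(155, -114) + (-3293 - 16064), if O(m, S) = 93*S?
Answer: -29959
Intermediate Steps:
O(155, -114) + (-3293 - 16064) = 93*(-114) + (-3293 - 16064) = -10602 - 19357 = -29959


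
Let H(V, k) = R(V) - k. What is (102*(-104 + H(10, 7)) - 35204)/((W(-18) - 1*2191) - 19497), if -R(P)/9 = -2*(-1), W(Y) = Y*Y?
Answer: 24181/10682 ≈ 2.2637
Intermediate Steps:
W(Y) = Y²
R(P) = -18 (R(P) = -(-18)*(-1) = -9*2 = -18)
H(V, k) = -18 - k
(102*(-104 + H(10, 7)) - 35204)/((W(-18) - 1*2191) - 19497) = (102*(-104 + (-18 - 1*7)) - 35204)/(((-18)² - 1*2191) - 19497) = (102*(-104 + (-18 - 7)) - 35204)/((324 - 2191) - 19497) = (102*(-104 - 25) - 35204)/(-1867 - 19497) = (102*(-129) - 35204)/(-21364) = (-13158 - 35204)*(-1/21364) = -48362*(-1/21364) = 24181/10682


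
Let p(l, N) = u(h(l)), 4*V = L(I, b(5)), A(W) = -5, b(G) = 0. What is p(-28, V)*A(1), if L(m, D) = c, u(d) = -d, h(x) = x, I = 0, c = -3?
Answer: -140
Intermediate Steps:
L(m, D) = -3
V = -3/4 (V = (1/4)*(-3) = -3/4 ≈ -0.75000)
p(l, N) = -l
p(-28, V)*A(1) = -1*(-28)*(-5) = 28*(-5) = -140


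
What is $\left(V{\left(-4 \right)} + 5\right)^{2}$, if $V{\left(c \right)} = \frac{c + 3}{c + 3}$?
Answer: $36$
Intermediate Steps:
$V{\left(c \right)} = 1$ ($V{\left(c \right)} = \frac{3 + c}{3 + c} = 1$)
$\left(V{\left(-4 \right)} + 5\right)^{2} = \left(1 + 5\right)^{2} = 6^{2} = 36$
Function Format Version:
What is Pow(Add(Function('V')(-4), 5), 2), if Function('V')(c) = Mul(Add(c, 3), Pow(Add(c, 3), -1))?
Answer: 36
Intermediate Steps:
Function('V')(c) = 1 (Function('V')(c) = Mul(Add(3, c), Pow(Add(3, c), -1)) = 1)
Pow(Add(Function('V')(-4), 5), 2) = Pow(Add(1, 5), 2) = Pow(6, 2) = 36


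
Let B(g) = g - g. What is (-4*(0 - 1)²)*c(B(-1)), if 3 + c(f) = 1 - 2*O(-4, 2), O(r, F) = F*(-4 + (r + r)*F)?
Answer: -312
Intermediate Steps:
B(g) = 0
O(r, F) = F*(-4 + 2*F*r) (O(r, F) = F*(-4 + (2*r)*F) = F*(-4 + 2*F*r))
c(f) = 78 (c(f) = -3 + (1 - 4*2*(-2 + 2*(-4))) = -3 + (1 - 4*2*(-2 - 8)) = -3 + (1 - 4*2*(-10)) = -3 + (1 - 2*(-40)) = -3 + (1 + 80) = -3 + 81 = 78)
(-4*(0 - 1)²)*c(B(-1)) = -4*(0 - 1)²*78 = -4*(-1)²*78 = -4*1*78 = -4*78 = -312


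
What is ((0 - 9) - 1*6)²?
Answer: 225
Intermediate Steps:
((0 - 9) - 1*6)² = (-9 - 6)² = (-15)² = 225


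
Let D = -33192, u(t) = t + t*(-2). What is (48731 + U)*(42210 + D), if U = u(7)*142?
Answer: 430492266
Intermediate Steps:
u(t) = -t (u(t) = t - 2*t = -t)
U = -994 (U = -1*7*142 = -7*142 = -994)
(48731 + U)*(42210 + D) = (48731 - 994)*(42210 - 33192) = 47737*9018 = 430492266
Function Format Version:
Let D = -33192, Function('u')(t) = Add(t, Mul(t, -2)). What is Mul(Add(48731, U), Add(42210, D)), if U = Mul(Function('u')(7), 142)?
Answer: 430492266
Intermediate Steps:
Function('u')(t) = Mul(-1, t) (Function('u')(t) = Add(t, Mul(-2, t)) = Mul(-1, t))
U = -994 (U = Mul(Mul(-1, 7), 142) = Mul(-7, 142) = -994)
Mul(Add(48731, U), Add(42210, D)) = Mul(Add(48731, -994), Add(42210, -33192)) = Mul(47737, 9018) = 430492266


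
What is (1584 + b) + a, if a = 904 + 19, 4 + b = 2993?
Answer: 5496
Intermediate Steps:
b = 2989 (b = -4 + 2993 = 2989)
a = 923
(1584 + b) + a = (1584 + 2989) + 923 = 4573 + 923 = 5496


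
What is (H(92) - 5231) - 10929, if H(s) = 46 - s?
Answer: -16206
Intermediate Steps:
(H(92) - 5231) - 10929 = ((46 - 1*92) - 5231) - 10929 = ((46 - 92) - 5231) - 10929 = (-46 - 5231) - 10929 = -5277 - 10929 = -16206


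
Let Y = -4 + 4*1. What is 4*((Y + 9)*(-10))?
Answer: -360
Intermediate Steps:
Y = 0 (Y = -4 + 4 = 0)
4*((Y + 9)*(-10)) = 4*((0 + 9)*(-10)) = 4*(9*(-10)) = 4*(-90) = -360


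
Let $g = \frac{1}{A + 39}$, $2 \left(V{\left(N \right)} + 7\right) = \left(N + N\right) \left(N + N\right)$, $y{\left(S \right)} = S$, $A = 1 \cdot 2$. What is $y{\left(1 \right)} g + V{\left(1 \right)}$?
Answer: $- \frac{204}{41} \approx -4.9756$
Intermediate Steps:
$A = 2$
$V{\left(N \right)} = -7 + 2 N^{2}$ ($V{\left(N \right)} = -7 + \frac{\left(N + N\right) \left(N + N\right)}{2} = -7 + \frac{2 N 2 N}{2} = -7 + \frac{4 N^{2}}{2} = -7 + 2 N^{2}$)
$g = \frac{1}{41}$ ($g = \frac{1}{2 + 39} = \frac{1}{41} \approx 0.02439$)
$y{\left(1 \right)} g + V{\left(1 \right)} = 1 \cdot \frac{1}{41} - \left(7 - 2 \cdot 1^{2}\right) = \frac{1}{41} + \left(-7 + 2 \cdot 1\right) = \frac{1}{41} + \left(-7 + 2\right) = \frac{1}{41} - 5 = - \frac{204}{41}$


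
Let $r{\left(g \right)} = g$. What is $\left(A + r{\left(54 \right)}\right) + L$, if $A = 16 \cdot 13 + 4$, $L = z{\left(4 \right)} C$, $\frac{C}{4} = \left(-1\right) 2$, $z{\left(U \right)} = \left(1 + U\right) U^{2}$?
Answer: $-374$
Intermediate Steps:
$z{\left(U \right)} = U^{2} \left(1 + U\right)$
$C = -8$ ($C = 4 \left(\left(-1\right) 2\right) = 4 \left(-2\right) = -8$)
$L = -640$ ($L = 4^{2} \left(1 + 4\right) \left(-8\right) = 16 \cdot 5 \left(-8\right) = 80 \left(-8\right) = -640$)
$A = 212$ ($A = 208 + 4 = 212$)
$\left(A + r{\left(54 \right)}\right) + L = \left(212 + 54\right) - 640 = 266 - 640 = -374$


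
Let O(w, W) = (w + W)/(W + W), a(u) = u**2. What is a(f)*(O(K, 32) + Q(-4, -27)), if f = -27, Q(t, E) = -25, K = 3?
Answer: -1140885/64 ≈ -17826.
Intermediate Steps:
O(w, W) = (W + w)/(2*W) (O(w, W) = (W + w)/((2*W)) = (W + w)*(1/(2*W)) = (W + w)/(2*W))
a(f)*(O(K, 32) + Q(-4, -27)) = (-27)**2*((1/2)*(32 + 3)/32 - 25) = 729*((1/2)*(1/32)*35 - 25) = 729*(35/64 - 25) = 729*(-1565/64) = -1140885/64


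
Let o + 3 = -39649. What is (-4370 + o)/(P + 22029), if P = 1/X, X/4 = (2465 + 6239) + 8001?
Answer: -2941550040/1471977781 ≈ -1.9984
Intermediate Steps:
o = -39652 (o = -3 - 39649 = -39652)
X = 66820 (X = 4*((2465 + 6239) + 8001) = 4*(8704 + 8001) = 4*16705 = 66820)
P = 1/66820 ≈ 1.4966e-5
(-4370 + o)/(P + 22029) = (-4370 - 39652)/(1/66820 + 22029) = -44022/1471977781/66820 = -44022*66820/1471977781 = -2941550040/1471977781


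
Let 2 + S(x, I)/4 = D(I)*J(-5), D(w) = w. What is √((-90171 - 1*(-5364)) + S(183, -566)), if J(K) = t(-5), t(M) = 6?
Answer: I*√98399 ≈ 313.69*I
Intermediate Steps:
J(K) = 6
S(x, I) = -8 + 24*I (S(x, I) = -8 + 4*(I*6) = -8 + 4*(6*I) = -8 + 24*I)
√((-90171 - 1*(-5364)) + S(183, -566)) = √((-90171 - 1*(-5364)) + (-8 + 24*(-566))) = √((-90171 + 5364) + (-8 - 13584)) = √(-84807 - 13592) = √(-98399) = I*√98399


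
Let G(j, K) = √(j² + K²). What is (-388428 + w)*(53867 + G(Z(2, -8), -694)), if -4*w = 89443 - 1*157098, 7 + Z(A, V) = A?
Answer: -80049432419/4 - 1486057*√481661/4 ≈ -2.0270e+10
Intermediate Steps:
Z(A, V) = -7 + A
G(j, K) = √(K² + j²)
w = 67655/4 (w = -(89443 - 1*157098)/4 = -(89443 - 157098)/4 = -¼*(-67655) = 67655/4 ≈ 16914.)
(-388428 + w)*(53867 + G(Z(2, -8), -694)) = (-388428 + 67655/4)*(53867 + √((-694)² + (-7 + 2)²)) = -1486057*(53867 + √(481636 + (-5)²))/4 = -1486057*(53867 + √(481636 + 25))/4 = -1486057*(53867 + √481661)/4 = -80049432419/4 - 1486057*√481661/4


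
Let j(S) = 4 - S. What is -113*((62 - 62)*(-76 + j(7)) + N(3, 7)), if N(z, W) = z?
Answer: -339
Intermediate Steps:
-113*((62 - 62)*(-76 + j(7)) + N(3, 7)) = -113*((62 - 62)*(-76 + (4 - 1*7)) + 3) = -113*(0*(-76 + (4 - 7)) + 3) = -113*(0*(-76 - 3) + 3) = -113*(0*(-79) + 3) = -113*(0 + 3) = -113*3 = -339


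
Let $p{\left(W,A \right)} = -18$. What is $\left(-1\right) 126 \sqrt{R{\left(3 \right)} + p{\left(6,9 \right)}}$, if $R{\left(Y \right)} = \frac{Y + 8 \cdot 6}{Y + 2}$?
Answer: $- \frac{126 i \sqrt{195}}{5} \approx - 351.9 i$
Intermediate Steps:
$R{\left(Y \right)} = \frac{48 + Y}{2 + Y}$ ($R{\left(Y \right)} = \frac{Y + 48}{2 + Y} = \frac{48 + Y}{2 + Y}$)
$\left(-1\right) 126 \sqrt{R{\left(3 \right)} + p{\left(6,9 \right)}} = \left(-1\right) 126 \sqrt{\frac{48 + 3}{2 + 3} - 18} = - 126 \sqrt{\frac{1}{5} \cdot 51 - 18} = - 126 \sqrt{\frac{51}{5} - 18} = - 126 \sqrt{- \frac{39}{5}} = - 126 \frac{i \sqrt{195}}{5} = - \frac{126 i \sqrt{195}}{5}$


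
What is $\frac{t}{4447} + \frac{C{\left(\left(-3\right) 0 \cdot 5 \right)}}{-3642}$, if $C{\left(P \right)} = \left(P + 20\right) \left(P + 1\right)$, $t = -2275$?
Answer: $- \frac{4187245}{8097987} \approx -0.51707$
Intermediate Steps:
$C{\left(P \right)} = \left(1 + P\right) \left(20 + P\right)$ ($C{\left(P \right)} = \left(20 + P\right) \left(1 + P\right) = \left(1 + P\right) \left(20 + P\right)$)
$\frac{t}{4447} + \frac{C{\left(\left(-3\right) 0 \cdot 5 \right)}}{-3642} = - \frac{2275}{4447} + \frac{20 + \left(\left(-3\right) 0 \cdot 5\right)^{2} + 21 \left(-3\right) 0 \cdot 5}{-3642} = \left(-2275\right) \frac{1}{4447} + \left(20 + \left(0 \cdot 5\right)^{2} + 21 \cdot 0 \cdot 5\right) \left(- \frac{1}{3642}\right) = - \frac{2275}{4447} + \left(20 + 0^{2} + 21 \cdot 0\right) \left(- \frac{1}{3642}\right) = - \frac{2275}{4447} + \left(20 + 0 + 0\right) \left(- \frac{1}{3642}\right) = - \frac{2275}{4447} + 20 \left(- \frac{1}{3642}\right) = - \frac{2275}{4447} - \frac{10}{1821} = - \frac{4187245}{8097987}$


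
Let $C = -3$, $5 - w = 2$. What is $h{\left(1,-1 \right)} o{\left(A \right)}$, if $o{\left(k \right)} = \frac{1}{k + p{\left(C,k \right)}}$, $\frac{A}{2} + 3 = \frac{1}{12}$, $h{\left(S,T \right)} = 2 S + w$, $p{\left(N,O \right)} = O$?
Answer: $- \frac{3}{7} \approx -0.42857$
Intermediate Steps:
$w = 3$ ($w = 5 - 2 = 3$)
$h{\left(S,T \right)} = 3 + 2 S$ ($h{\left(S,T \right)} = 2 S + 3 = 3 + 2 S$)
$A = - \frac{35}{6}$ ($A = -6 + \frac{2}{12} = -6 + 2 \cdot \frac{1}{12} = -6 + \frac{1}{6} = - \frac{35}{6} \approx -5.8333$)
$o{\left(k \right)} = \frac{1}{2 k}$ ($o{\left(k \right)} = \frac{1}{k + k} = \frac{1}{2 k}$)
$h{\left(1,-1 \right)} o{\left(A \right)} = \left(3 + 2 \cdot 1\right) \frac{1}{2 \left(- \frac{35}{6}\right)} = \left(3 + 2\right) \frac{1}{2} \left(- \frac{6}{35}\right) = 5 \left(- \frac{3}{35}\right) = - \frac{3}{7}$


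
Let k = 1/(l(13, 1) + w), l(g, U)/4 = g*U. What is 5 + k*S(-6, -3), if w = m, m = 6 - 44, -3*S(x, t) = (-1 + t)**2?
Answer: 97/21 ≈ 4.6190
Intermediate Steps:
S(x, t) = -(-1 + t)**2/3
m = -38
l(g, U) = 4*U*g (l(g, U) = 4*(g*U) = 4*(U*g) = 4*U*g)
w = -38
k = 1/14 (k = 1/(4*1*13 - 38) = 1/(52 - 38) = 1/14 ≈ 0.071429)
5 + k*S(-6, -3) = 5 + (-(-1 - 3)**2/3)/14 = 5 + (-1/3*(-4)**2)/14 = 5 + (-1/3*16)/14 = 5 + (1/14)*(-16/3) = 5 - 8/21 = 97/21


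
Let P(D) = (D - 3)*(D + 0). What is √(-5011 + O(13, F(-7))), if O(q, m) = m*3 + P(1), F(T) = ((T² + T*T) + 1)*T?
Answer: 6*I*√197 ≈ 84.214*I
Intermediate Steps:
P(D) = D*(-3 + D) (P(D) = (-3 + D)*D = D*(-3 + D))
F(T) = T*(1 + 2*T²) (F(T) = ((T² + T²) + 1)*T = (2*T² + 1)*T = (1 + 2*T²)*T = T*(1 + 2*T²))
O(q, m) = -2 + 3*m (O(q, m) = m*3 + 1*(-3 + 1) = 3*m + 1*(-2) = 3*m - 2 = -2 + 3*m)
√(-5011 + O(13, F(-7))) = √(-5011 + (-2 + 3*(-7 + 2*(-7)³))) = √(-5011 + (-2 + 3*(-7 + 2*(-343)))) = √(-5011 + (-2 + 3*(-7 - 686))) = √(-5011 + (-2 + 3*(-693))) = √(-5011 + (-2 - 2079)) = √(-5011 - 2081) = √(-7092) = 6*I*√197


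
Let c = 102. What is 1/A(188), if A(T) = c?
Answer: 1/102 ≈ 0.0098039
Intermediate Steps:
A(T) = 102
1/A(188) = 1/102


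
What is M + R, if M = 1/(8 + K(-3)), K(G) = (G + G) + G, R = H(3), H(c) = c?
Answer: 2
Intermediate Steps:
R = 3
K(G) = 3*G (K(G) = 2*G + G = 3*G)
M = -1 (M = 1/(8 + 3*(-3)) = 1/(8 - 9) = 1/(-1) = -1)
M + R = -1 + 3 = 2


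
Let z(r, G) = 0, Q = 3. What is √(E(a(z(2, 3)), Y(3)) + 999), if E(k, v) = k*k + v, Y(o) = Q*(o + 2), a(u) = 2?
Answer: √1018 ≈ 31.906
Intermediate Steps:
Y(o) = 6 + 3*o (Y(o) = 3*(o + 2) = 3*(2 + o) = 6 + 3*o)
E(k, v) = v + k² (E(k, v) = k² + v = v + k²)
√(E(a(z(2, 3)), Y(3)) + 999) = √(((6 + 3*3) + 2²) + 999) = √(((6 + 9) + 4) + 999) = √((15 + 4) + 999) = √(19 + 999) = √1018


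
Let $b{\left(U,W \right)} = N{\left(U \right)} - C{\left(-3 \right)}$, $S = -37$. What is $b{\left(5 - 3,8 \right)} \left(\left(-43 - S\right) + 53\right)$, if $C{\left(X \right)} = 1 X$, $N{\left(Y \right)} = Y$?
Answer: $235$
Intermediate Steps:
$C{\left(X \right)} = X$
$b{\left(U,W \right)} = 3 + U$ ($b{\left(U,W \right)} = U - -3 = U + 3 = 3 + U$)
$b{\left(5 - 3,8 \right)} \left(\left(-43 - S\right) + 53\right) = \left(3 + \left(5 - 3\right)\right) \left(\left(-43 - -37\right) + 53\right) = \left(3 + 2\right) \left(\left(-43 + 37\right) + 53\right) = 5 \left(-6 + 53\right) = 5 \cdot 47 = 235$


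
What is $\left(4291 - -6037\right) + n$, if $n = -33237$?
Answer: $-22909$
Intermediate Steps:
$\left(4291 - -6037\right) + n = \left(4291 - -6037\right) - 33237 = \left(4291 + \left(-644 + 6681\right)\right) - 33237 = \left(4291 + 6037\right) - 33237 = 10328 - 33237 = -22909$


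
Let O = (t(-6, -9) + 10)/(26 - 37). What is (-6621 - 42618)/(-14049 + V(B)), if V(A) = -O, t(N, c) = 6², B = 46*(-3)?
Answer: 541629/154493 ≈ 3.5058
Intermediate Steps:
B = -138
t(N, c) = 36
O = -46/11 (O = (36 + 10)/(26 - 37) = 46/(-11) = 46*(-1/11) = -46/11 ≈ -4.1818)
V(A) = 46/11 (V(A) = -1*(-46/11) = 46/11)
(-6621 - 42618)/(-14049 + V(B)) = (-6621 - 42618)/(-14049 + 46/11) = -49239/(-154493/11) = -49239*(-11/154493) = 541629/154493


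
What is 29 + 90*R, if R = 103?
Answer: 9299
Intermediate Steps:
29 + 90*R = 29 + 90*103 = 29 + 9270 = 9299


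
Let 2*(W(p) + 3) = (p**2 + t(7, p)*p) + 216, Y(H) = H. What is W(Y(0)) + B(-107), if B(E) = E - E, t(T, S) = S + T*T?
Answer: 105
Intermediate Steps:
t(T, S) = S + T**2
B(E) = 0
W(p) = 105 + p**2/2 + p*(49 + p)/2 (W(p) = -3 + ((p**2 + (p + 7**2)*p) + 216)/2 = -3 + ((p**2 + (p + 49)*p) + 216)/2 = -3 + ((p**2 + (49 + p)*p) + 216)/2 = -3 + ((p**2 + p*(49 + p)) + 216)/2 = -3 + (216 + p**2 + p*(49 + p))/2 = -3 + (108 + p**2/2 + p*(49 + p)/2) = 105 + p**2/2 + p*(49 + p)/2)
W(Y(0)) + B(-107) = (105 + 0**2 + (49/2)*0) + 0 = (105 + 0 + 0) + 0 = 105 + 0 = 105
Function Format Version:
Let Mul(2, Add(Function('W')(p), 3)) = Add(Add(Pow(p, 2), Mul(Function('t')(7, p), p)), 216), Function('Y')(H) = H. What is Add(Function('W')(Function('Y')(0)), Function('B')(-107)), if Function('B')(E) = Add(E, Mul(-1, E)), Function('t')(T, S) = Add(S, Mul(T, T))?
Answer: 105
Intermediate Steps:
Function('t')(T, S) = Add(S, Pow(T, 2))
Function('B')(E) = 0
Function('W')(p) = Add(105, Mul(Rational(1, 2), Pow(p, 2)), Mul(Rational(1, 2), p, Add(49, p))) (Function('W')(p) = Add(-3, Mul(Rational(1, 2), Add(Add(Pow(p, 2), Mul(Add(p, Pow(7, 2)), p)), 216))) = Add(-3, Mul(Rational(1, 2), Add(Add(Pow(p, 2), Mul(Add(p, 49), p)), 216))) = Add(-3, Mul(Rational(1, 2), Add(Add(Pow(p, 2), Mul(Add(49, p), p)), 216))) = Add(-3, Mul(Rational(1, 2), Add(Add(Pow(p, 2), Mul(p, Add(49, p))), 216))) = Add(-3, Mul(Rational(1, 2), Add(216, Pow(p, 2), Mul(p, Add(49, p))))) = Add(-3, Add(108, Mul(Rational(1, 2), Pow(p, 2)), Mul(Rational(1, 2), p, Add(49, p)))) = Add(105, Mul(Rational(1, 2), Pow(p, 2)), Mul(Rational(1, 2), p, Add(49, p))))
Add(Function('W')(Function('Y')(0)), Function('B')(-107)) = Add(Add(105, Pow(0, 2), Mul(Rational(49, 2), 0)), 0) = Add(Add(105, 0, 0), 0) = Add(105, 0) = 105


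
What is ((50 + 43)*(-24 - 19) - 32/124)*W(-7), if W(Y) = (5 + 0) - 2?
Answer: -371931/31 ≈ -11998.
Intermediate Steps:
W(Y) = 3 (W(Y) = 5 - 2 = 3)
((50 + 43)*(-24 - 19) - 32/124)*W(-7) = ((50 + 43)*(-24 - 19) - 32/124)*3 = (93*(-43) - 32*1/124)*3 = (-3999 - 8/31)*3 = -123977/31*3 = -371931/31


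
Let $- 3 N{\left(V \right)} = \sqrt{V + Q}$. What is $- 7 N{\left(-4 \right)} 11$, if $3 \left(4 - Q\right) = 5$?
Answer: $\frac{77 i \sqrt{15}}{9} \approx 33.135 i$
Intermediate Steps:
$Q = \frac{7}{3}$ ($Q = 4 - \frac{5}{3} = \frac{7}{3} \approx 2.3333$)
$N{\left(V \right)} = - \frac{\sqrt{\frac{7}{3} + V}}{3}$ ($N{\left(V \right)} = - \frac{\sqrt{V + \frac{7}{3}}}{3} = - \frac{\sqrt{\frac{7}{3} + V}}{3}$)
$- 7 N{\left(-4 \right)} 11 = - 7 \left(- \frac{\sqrt{21 + 9 \left(-4\right)}}{9}\right) 11 = - 7 \left(- \frac{\sqrt{21 - 36}}{9}\right) 11 = - 7 \left(- \frac{\sqrt{-15}}{9}\right) 11 = - 7 \left(- \frac{i \sqrt{15}}{9}\right) 11 = \frac{7 i \sqrt{15}}{9} \cdot 11 = \frac{77 i \sqrt{15}}{9}$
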